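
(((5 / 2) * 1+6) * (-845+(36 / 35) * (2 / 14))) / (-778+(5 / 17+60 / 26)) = 777657673 / 83967870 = 9.26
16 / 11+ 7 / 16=333 / 176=1.89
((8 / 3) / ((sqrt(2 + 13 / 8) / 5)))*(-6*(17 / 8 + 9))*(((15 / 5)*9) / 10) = -4806*sqrt(58) / 29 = -1262.12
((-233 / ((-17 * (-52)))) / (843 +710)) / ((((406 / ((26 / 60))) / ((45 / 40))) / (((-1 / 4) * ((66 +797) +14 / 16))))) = 4830789 / 109760573440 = 0.00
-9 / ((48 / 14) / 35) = -735 / 8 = -91.88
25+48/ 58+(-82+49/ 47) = -75142/ 1363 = -55.13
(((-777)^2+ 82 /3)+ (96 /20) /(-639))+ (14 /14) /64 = 41152032233 /68160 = 603756.34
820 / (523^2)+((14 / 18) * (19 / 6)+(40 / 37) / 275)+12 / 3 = 194472673063 / 30058101810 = 6.47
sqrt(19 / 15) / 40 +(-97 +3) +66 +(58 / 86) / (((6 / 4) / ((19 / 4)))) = -6673 / 258 +sqrt(285) / 600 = -25.84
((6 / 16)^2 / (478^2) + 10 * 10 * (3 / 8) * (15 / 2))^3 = 69564056288694928990877016729 / 3126851826478980530176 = 22247314.60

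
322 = 322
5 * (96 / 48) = 10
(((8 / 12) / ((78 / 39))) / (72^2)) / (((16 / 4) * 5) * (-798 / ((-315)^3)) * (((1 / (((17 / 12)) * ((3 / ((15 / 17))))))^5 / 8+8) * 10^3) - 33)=-98783701122001 / 44421629760223146176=-0.00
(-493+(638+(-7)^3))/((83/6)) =-1188/83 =-14.31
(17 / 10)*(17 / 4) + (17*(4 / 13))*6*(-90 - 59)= -2427923 / 520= -4669.08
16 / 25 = 0.64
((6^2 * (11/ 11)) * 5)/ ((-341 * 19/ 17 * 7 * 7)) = -3060/ 317471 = -0.01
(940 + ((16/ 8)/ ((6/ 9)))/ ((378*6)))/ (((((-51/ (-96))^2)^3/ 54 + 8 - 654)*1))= -381522481774592/ 262194699555929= -1.46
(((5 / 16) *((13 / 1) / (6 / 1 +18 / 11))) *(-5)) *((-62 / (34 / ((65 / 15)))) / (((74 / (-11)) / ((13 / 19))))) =-206023675 / 96372864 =-2.14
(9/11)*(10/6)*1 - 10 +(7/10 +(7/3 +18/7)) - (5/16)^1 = -61799/18480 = -3.34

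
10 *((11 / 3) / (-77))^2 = 10 / 441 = 0.02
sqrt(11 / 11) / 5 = 1 / 5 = 0.20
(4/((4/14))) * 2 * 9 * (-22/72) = -77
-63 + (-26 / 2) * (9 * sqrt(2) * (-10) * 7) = -63 + 8190 * sqrt(2) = 11519.41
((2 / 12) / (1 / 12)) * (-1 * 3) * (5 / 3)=-10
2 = 2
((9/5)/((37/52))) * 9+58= 14942/185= 80.77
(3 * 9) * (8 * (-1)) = -216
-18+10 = -8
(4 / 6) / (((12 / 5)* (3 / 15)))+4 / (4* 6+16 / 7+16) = 494 / 333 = 1.48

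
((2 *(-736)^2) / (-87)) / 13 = -1083392 / 1131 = -957.91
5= 5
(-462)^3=-98611128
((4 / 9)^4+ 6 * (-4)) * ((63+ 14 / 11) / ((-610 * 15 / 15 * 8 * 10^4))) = 13893257 / 440243100000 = 0.00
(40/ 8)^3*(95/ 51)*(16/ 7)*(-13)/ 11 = -2470000/ 3927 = -628.98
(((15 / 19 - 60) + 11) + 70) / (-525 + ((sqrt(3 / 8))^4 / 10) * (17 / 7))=-618240 / 14895031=-0.04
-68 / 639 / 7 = -0.02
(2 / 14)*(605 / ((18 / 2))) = 605 / 63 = 9.60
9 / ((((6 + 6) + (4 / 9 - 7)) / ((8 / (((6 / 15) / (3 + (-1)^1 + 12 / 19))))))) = 81000 / 931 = 87.00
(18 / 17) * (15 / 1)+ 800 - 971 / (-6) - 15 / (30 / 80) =95647 / 102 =937.72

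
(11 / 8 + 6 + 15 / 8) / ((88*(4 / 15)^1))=555 / 1408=0.39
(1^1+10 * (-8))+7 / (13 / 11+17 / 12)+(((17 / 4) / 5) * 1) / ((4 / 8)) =-36557 / 490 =-74.61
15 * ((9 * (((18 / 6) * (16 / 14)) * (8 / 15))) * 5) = 8640 / 7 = 1234.29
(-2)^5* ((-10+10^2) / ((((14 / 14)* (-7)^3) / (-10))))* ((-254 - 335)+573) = 460800 / 343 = 1343.44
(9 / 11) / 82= 9 / 902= 0.01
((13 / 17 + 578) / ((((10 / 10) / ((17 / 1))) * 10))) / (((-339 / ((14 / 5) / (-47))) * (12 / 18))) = 68873 / 265550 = 0.26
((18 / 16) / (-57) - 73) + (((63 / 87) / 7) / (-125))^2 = -145847795507 / 1997375000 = -73.02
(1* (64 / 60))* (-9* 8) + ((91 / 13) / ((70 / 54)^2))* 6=-9066 / 175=-51.81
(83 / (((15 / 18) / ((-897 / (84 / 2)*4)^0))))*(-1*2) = -996 / 5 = -199.20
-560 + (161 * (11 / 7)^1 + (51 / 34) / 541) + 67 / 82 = -6791382 / 22181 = -306.18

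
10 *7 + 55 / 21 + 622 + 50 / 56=58423 / 84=695.51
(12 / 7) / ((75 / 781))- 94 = -13326 / 175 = -76.15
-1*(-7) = 7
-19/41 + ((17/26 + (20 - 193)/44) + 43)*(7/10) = 27.34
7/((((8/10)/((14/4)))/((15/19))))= 24.18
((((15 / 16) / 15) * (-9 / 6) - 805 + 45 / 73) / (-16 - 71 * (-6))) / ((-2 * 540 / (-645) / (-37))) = 2989901069 / 68958720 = 43.36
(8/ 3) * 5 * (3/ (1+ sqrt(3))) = -20+ 20 * sqrt(3) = 14.64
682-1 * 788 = -106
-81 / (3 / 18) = -486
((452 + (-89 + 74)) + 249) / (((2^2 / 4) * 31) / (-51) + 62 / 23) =804678 / 2449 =328.57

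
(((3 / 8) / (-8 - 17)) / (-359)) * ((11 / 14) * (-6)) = -99 / 502600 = -0.00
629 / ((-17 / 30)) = -1110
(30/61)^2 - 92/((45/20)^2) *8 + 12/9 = -43343728/301401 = -143.81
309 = 309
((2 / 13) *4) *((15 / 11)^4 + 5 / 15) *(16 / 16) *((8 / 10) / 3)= 5328512 / 8564985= 0.62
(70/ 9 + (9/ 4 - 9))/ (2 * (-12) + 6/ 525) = -6475/ 151128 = -0.04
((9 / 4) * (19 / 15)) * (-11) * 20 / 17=-627 / 17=-36.88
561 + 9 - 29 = 541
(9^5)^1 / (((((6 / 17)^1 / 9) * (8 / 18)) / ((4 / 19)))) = 27103491 / 38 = 713249.76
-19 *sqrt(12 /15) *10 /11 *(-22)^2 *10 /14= -16720 *sqrt(5) /7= -5341.01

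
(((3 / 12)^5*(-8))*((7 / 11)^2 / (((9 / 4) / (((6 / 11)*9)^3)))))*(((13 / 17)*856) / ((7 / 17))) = -42589638 / 161051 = -264.45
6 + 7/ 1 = 13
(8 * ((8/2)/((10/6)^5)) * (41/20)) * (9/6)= 119556/15625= 7.65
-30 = -30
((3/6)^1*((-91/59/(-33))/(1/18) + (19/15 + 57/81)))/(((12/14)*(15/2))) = 862204/3942675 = 0.22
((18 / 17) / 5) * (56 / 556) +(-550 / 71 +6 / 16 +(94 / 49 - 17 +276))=83382125019 / 328835080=253.57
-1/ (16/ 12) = -3/ 4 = -0.75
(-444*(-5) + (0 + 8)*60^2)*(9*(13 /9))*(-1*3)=-1209780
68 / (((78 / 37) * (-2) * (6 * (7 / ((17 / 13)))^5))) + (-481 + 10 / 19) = -13330504287836893 / 27744469171146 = -480.47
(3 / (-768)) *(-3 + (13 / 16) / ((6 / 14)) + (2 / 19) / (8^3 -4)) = 127865 / 29650944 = 0.00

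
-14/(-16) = 7/8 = 0.88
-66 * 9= -594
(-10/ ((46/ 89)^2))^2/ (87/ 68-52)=-26665452425/ 965171609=-27.63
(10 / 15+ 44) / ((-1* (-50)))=67 / 75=0.89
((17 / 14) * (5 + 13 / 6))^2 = 534361 / 7056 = 75.73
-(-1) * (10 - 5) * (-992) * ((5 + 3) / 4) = -9920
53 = 53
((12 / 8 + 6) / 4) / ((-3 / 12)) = -15 / 2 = -7.50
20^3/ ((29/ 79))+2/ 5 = 3160058/ 145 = 21793.50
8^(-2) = 1/64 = 0.02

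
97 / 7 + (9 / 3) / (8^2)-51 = -16619 / 448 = -37.10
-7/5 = -1.40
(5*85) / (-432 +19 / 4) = -1700 / 1709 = -0.99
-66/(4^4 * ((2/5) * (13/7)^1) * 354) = -385/392704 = -0.00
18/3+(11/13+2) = 115/13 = 8.85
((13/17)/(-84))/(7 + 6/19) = -247/198492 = -0.00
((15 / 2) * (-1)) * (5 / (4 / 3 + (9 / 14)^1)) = -1575 / 83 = -18.98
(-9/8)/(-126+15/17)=51/5672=0.01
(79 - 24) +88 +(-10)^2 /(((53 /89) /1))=16479 /53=310.92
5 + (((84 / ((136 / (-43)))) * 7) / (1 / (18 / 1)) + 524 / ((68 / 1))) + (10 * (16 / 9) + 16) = -504889 / 153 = -3299.93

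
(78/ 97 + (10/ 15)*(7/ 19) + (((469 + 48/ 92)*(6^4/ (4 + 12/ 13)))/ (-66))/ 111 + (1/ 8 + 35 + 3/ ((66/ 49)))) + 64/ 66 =1552714071/ 69009292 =22.50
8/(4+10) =4/7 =0.57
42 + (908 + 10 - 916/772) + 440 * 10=1034251/193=5358.81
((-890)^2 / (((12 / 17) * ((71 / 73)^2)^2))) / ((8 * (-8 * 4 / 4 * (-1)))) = 95600548458425 / 4879042752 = 19594.12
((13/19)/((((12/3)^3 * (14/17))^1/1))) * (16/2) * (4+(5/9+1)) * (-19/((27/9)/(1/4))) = -0.91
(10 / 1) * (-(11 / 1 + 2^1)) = -130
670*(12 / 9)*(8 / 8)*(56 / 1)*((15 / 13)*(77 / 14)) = 4127200 / 13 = 317476.92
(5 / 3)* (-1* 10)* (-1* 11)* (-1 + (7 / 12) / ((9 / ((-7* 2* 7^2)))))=-675125 / 81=-8334.88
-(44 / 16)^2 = -121 / 16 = -7.56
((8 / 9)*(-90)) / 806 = -40 / 403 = -0.10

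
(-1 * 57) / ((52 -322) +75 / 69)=1311 / 6185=0.21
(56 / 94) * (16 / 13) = 448 / 611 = 0.73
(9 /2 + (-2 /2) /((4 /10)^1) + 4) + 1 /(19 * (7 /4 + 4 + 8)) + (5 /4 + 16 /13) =461053 /54340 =8.48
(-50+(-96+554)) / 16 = 51 / 2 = 25.50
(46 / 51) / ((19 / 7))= 322 / 969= 0.33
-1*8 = -8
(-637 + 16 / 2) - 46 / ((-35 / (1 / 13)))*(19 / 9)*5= -627.93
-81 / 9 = -9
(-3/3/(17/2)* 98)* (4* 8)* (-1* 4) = 25088/17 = 1475.76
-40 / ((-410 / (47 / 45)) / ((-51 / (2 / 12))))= -6392 / 205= -31.18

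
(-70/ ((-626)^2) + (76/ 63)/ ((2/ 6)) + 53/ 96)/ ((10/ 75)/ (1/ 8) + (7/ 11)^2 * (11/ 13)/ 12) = 196335673105/ 51554422808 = 3.81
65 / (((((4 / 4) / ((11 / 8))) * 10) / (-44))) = -1573 / 4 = -393.25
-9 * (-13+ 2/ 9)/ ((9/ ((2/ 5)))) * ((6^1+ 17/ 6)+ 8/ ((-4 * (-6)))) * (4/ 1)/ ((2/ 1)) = 2530/ 27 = 93.70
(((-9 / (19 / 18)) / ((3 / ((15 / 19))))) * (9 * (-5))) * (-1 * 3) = -109350 / 361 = -302.91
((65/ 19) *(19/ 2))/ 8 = 65/ 16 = 4.06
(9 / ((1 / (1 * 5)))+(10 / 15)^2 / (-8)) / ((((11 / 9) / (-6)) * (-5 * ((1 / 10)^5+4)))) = 11.03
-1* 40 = -40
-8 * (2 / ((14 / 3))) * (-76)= 1824 / 7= 260.57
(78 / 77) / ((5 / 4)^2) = 1248 / 1925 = 0.65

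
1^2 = 1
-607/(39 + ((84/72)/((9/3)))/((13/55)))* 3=-426114/9511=-44.80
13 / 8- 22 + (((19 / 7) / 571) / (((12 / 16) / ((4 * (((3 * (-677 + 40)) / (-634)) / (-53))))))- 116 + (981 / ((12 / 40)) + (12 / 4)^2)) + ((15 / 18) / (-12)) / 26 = 56437670172415 / 17958790512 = 3142.62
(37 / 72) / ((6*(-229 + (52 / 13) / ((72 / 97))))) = -37 / 96600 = -0.00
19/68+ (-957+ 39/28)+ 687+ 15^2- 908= -113208/119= -951.33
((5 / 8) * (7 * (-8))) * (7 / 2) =-245 / 2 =-122.50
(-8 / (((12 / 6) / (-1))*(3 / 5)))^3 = 8000 / 27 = 296.30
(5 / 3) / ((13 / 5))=25 / 39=0.64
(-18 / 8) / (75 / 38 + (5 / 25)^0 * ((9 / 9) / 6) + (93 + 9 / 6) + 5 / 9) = -1539 / 66482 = -0.02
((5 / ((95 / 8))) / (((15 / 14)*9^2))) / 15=0.00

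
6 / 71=0.08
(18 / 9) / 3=2 / 3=0.67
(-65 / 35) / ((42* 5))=-13 / 1470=-0.01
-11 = -11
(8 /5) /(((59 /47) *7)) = 376 /2065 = 0.18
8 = 8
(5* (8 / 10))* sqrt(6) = 4* sqrt(6) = 9.80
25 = 25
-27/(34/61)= -1647/34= -48.44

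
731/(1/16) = 11696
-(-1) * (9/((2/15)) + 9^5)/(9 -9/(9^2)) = 1064097/160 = 6650.61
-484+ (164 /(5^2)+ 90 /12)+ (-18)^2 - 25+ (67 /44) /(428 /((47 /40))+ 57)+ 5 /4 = -923895704 /5444725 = -169.69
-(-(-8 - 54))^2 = -3844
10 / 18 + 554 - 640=-769 / 9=-85.44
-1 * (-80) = 80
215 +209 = 424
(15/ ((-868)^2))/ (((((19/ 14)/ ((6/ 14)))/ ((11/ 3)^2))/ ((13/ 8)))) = 7865/ 57260224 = 0.00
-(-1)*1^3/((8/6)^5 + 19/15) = 1215/6659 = 0.18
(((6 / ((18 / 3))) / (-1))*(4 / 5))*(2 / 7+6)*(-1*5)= 176 / 7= 25.14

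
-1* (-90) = 90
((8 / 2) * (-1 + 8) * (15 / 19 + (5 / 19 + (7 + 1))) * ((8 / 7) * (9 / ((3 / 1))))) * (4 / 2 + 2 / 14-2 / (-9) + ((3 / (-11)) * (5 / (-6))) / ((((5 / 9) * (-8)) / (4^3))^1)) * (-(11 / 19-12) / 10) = -53661248 / 59565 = -900.89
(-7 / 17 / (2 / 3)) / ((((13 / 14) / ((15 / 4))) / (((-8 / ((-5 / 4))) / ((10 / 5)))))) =-1764 / 221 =-7.98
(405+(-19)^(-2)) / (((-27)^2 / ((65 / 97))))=9503390 / 25527393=0.37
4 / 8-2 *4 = -15 / 2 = -7.50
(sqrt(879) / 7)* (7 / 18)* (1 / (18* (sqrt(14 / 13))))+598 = sqrt(159978) / 4536+598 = 598.09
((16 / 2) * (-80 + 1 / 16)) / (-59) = 1279 / 118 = 10.84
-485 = -485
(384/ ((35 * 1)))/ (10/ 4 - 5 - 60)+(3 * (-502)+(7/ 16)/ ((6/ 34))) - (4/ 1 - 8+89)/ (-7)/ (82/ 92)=-12829525799/ 8610000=-1490.07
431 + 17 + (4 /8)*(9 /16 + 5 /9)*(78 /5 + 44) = 346549 /720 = 481.32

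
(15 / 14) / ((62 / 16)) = 60 / 217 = 0.28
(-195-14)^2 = 43681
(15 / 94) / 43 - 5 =-20195 / 4042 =-5.00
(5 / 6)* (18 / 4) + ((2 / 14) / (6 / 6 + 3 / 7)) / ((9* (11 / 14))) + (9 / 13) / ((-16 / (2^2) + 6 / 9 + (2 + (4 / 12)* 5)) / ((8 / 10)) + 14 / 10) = 11630101 / 2805660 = 4.15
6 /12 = 1 /2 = 0.50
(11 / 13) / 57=11 / 741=0.01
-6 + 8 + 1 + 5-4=4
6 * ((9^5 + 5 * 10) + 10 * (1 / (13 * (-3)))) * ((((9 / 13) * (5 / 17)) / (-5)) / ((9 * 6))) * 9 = -2406.74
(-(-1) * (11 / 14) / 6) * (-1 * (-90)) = 165 / 14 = 11.79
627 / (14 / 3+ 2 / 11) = 20691 / 160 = 129.32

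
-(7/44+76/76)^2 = -2601/1936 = -1.34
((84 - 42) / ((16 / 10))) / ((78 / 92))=805 / 26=30.96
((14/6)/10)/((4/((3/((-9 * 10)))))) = -7/3600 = -0.00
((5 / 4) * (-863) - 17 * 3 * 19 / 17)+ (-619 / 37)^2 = -4686723 / 5476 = -855.87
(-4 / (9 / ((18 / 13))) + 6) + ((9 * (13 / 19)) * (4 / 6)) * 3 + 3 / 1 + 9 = 7336 / 247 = 29.70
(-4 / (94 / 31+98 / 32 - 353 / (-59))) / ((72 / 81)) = -43896 / 117815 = -0.37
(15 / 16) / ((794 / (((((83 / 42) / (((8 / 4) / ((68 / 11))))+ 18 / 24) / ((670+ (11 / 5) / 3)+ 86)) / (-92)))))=-475275 / 4086139154944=-0.00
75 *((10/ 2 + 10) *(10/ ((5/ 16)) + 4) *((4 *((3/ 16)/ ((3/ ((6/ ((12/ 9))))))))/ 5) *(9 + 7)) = 145800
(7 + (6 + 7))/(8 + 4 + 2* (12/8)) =1.33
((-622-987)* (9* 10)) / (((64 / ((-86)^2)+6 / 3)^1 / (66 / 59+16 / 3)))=-16987484110 / 36521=-465142.91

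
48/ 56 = 0.86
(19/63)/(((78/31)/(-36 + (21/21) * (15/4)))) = -25327/6552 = -3.87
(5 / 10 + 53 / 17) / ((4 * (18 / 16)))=41 / 51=0.80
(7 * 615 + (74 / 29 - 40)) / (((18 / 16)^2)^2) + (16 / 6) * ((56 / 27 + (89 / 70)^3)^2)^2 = 275147745650050368442705361225069 / 79994624186329720875000000000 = 3439.58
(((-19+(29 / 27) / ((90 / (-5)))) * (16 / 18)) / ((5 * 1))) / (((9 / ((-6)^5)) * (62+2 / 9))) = 74104 / 1575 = 47.05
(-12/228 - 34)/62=-647/1178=-0.55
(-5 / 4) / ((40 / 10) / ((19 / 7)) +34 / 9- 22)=855 / 11456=0.07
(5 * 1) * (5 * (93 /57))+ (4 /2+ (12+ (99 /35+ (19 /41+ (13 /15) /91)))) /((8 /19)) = 53579363 /654360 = 81.88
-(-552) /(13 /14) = 7728 /13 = 594.46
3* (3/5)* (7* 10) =126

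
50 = 50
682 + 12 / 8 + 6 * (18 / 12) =1385 / 2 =692.50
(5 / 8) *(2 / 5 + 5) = 3.38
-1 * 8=-8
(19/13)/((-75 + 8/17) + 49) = -323/5642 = -0.06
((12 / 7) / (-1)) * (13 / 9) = -52 / 21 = -2.48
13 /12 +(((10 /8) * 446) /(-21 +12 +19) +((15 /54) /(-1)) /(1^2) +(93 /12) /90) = 6797 /120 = 56.64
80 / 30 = 8 / 3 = 2.67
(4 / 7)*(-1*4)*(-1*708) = 11328 / 7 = 1618.29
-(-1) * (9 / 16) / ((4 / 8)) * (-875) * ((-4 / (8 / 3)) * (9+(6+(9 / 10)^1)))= 751275 / 32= 23477.34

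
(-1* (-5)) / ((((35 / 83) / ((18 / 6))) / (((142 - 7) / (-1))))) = -33615 / 7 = -4802.14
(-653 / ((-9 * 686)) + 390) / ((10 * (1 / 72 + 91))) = 4817026 / 11238395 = 0.43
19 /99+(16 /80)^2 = 574 /2475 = 0.23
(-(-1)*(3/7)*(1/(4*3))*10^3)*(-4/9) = -1000/63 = -15.87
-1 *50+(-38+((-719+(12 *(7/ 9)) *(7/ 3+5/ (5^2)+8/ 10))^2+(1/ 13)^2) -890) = 6464125528/ 13689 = 472213.13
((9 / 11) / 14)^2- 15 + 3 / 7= -345495 / 23716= -14.57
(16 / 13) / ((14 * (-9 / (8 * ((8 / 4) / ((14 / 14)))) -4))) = -128 / 6643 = -0.02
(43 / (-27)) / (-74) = 43 / 1998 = 0.02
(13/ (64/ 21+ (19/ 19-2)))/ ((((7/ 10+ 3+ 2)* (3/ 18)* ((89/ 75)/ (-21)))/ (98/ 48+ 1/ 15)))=-249.34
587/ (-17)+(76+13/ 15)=10796/ 255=42.34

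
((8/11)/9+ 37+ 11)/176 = 595/2178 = 0.27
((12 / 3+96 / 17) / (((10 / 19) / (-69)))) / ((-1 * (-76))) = -16.64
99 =99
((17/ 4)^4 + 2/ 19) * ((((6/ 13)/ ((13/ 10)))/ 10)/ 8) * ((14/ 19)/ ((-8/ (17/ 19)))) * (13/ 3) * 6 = -566705727/ 182614016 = -3.10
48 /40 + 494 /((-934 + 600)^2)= 1.20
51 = 51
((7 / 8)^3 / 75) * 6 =343 / 6400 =0.05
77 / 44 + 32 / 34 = 183 / 68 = 2.69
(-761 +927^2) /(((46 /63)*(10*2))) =6761223 /115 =58793.24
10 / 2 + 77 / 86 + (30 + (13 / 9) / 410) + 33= 5466092 / 79335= 68.90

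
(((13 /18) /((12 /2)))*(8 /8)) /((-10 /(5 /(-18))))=13 /3888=0.00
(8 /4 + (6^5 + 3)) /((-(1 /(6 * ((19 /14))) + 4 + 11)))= -443517 /862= -514.52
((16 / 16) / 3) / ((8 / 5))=5 / 24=0.21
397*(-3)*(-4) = 4764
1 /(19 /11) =11 /19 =0.58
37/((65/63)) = 2331/65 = 35.86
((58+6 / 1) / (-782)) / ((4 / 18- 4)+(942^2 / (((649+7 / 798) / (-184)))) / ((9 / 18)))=10654128 / 65500860813605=0.00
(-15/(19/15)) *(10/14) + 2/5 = -5359/665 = -8.06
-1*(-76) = 76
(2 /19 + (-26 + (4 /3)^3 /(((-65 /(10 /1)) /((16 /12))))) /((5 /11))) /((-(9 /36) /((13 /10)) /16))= 37238272 /7695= 4839.28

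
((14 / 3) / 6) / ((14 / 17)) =17 / 18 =0.94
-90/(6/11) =-165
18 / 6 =3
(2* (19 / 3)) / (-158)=-19 / 237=-0.08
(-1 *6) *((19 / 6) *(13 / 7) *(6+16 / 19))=-1690 / 7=-241.43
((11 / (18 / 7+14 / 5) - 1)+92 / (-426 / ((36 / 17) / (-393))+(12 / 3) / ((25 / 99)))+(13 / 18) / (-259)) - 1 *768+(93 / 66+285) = -9158664393469615 / 19058924428236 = -480.54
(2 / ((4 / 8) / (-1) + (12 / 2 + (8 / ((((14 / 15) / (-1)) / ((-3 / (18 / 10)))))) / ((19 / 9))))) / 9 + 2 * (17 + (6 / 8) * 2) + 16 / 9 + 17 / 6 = 815017 / 19578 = 41.63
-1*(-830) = 830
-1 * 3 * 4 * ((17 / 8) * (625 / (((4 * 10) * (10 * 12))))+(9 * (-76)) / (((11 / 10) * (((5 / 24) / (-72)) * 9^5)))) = -5359411 / 114048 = -46.99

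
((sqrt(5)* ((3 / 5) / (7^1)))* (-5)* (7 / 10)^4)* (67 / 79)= -68943* sqrt(5) / 790000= -0.20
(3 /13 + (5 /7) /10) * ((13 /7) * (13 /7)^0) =55 /98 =0.56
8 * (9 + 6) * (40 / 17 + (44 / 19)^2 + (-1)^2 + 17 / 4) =9548550 / 6137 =1555.90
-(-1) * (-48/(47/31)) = -1488/47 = -31.66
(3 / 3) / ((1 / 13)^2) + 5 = 174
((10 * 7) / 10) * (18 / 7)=18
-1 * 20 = -20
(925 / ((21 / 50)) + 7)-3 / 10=463907 / 210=2209.08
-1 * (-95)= 95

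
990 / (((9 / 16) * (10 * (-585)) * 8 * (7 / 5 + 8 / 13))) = -22 / 1179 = -0.02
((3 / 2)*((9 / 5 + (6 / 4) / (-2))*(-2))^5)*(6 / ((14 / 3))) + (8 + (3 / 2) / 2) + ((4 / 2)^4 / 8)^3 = -62.01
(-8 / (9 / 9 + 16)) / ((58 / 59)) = -236 / 493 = -0.48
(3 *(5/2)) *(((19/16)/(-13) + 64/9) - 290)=-2648695/1248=-2122.35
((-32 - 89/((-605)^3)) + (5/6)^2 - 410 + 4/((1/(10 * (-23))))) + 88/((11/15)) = -9895718297671/7972024500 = -1241.31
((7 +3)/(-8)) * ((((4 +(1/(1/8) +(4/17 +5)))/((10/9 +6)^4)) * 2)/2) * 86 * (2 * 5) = -7.25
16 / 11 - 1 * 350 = -3834 / 11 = -348.55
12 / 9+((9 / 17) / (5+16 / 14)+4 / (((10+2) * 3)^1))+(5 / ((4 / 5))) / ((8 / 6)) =654545 / 105264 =6.22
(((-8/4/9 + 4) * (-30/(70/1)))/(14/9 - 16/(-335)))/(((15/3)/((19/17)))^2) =-72561/1438115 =-0.05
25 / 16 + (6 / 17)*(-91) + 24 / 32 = -8107 / 272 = -29.81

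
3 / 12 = 1 / 4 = 0.25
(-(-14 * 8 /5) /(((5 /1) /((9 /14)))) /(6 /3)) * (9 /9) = 36 /25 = 1.44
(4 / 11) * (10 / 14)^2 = 100 / 539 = 0.19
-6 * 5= -30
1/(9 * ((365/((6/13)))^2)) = 4/22515025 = 0.00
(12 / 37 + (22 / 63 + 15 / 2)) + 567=575.17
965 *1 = 965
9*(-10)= -90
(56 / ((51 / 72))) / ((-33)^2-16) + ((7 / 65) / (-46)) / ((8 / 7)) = 31254671 / 436324720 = 0.07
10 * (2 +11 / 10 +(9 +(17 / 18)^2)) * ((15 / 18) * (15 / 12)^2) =2630875 / 15552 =169.17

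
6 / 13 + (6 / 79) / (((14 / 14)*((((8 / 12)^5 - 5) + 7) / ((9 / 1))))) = 208059 / 265993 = 0.78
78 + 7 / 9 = 709 / 9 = 78.78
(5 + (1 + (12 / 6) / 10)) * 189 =5859 / 5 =1171.80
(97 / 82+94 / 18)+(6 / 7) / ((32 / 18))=142319 / 20664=6.89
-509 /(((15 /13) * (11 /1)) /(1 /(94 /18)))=-19851 /2585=-7.68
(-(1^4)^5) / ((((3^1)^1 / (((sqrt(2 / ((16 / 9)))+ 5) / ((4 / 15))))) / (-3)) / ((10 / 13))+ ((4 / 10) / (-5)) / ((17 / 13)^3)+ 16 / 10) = -19341009188025 / 28846460761438+ 70602389325 * sqrt(2) / 14423230380719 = -0.66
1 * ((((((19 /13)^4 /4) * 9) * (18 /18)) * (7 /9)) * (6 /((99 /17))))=15508199 /1885026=8.23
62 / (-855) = -62 / 855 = -0.07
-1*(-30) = 30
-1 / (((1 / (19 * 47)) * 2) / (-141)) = 125913 / 2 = 62956.50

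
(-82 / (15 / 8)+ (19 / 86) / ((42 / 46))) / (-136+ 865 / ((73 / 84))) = -9556357 / 188823320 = -0.05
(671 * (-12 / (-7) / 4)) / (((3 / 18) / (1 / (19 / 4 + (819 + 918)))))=0.99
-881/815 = -1.08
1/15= 0.07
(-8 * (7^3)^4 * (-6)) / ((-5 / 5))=-664381785648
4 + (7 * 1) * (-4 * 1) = -24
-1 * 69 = -69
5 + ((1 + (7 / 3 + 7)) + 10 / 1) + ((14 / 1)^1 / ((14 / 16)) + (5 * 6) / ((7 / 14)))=304 / 3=101.33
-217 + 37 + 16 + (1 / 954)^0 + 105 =-58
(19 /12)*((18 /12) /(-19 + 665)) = 1 /272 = 0.00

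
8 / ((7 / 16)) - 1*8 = 72 / 7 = 10.29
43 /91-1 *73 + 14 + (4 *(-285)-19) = -110795 /91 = -1217.53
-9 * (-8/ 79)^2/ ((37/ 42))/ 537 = -8064/ 41334143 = -0.00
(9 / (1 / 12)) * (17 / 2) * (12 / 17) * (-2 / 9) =-144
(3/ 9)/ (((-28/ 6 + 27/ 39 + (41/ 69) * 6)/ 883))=-264017/ 367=-719.39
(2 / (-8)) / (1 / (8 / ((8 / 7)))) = -7 / 4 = -1.75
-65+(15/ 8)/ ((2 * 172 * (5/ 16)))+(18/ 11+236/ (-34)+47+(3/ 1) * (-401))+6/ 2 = -39345815/ 32164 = -1223.29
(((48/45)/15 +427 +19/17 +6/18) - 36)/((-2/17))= -1501397/450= -3336.44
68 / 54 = 34 / 27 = 1.26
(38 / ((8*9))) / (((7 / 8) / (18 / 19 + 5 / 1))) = 226 / 63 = 3.59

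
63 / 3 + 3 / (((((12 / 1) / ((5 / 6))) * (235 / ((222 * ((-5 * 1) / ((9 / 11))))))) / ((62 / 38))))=612023 / 32148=19.04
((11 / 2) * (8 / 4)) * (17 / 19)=187 / 19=9.84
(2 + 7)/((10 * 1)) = 9/10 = 0.90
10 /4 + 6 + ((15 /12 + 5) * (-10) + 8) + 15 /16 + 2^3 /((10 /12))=-2837 /80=-35.46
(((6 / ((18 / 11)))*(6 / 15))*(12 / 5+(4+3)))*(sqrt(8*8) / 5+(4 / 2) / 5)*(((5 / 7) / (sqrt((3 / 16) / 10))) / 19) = 8272*sqrt(30) / 5985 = 7.57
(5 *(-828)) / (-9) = 460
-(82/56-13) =323/28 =11.54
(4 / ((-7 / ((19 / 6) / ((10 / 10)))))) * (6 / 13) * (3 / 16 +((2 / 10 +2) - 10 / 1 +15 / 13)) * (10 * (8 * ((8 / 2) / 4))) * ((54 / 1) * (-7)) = -27566568 / 169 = -163115.79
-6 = -6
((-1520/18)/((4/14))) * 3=-2660/3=-886.67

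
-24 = -24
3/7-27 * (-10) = 1893/7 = 270.43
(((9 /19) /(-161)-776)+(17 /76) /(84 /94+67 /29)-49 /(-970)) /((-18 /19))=2234178707179 /2727977560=818.99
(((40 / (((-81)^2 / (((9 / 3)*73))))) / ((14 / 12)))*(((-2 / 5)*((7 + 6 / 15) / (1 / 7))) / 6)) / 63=-43216 / 688905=-0.06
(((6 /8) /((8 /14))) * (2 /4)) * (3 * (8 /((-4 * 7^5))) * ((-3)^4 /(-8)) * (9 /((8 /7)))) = 6561 /351232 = 0.02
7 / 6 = 1.17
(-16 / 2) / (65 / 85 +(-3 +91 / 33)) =-4488 / 293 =-15.32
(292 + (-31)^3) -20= -29519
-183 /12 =-15.25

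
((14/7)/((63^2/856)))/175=0.00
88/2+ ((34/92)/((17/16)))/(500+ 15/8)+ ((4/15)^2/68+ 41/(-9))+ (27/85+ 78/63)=6758586224/164835825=41.00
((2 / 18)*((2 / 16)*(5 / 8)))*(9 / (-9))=-5 / 576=-0.01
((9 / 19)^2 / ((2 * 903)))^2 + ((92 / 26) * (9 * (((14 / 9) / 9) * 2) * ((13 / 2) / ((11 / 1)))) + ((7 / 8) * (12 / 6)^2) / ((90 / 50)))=39506934505837 / 4675656316716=8.45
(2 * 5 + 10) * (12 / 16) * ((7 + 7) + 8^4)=61650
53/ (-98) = -53/ 98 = -0.54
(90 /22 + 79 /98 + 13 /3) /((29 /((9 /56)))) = 89553 /1750672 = 0.05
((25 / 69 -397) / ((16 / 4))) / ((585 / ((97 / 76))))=-0.22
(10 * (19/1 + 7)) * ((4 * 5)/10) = 520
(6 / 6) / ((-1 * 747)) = -1 / 747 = -0.00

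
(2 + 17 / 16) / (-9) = -49 / 144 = -0.34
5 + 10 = 15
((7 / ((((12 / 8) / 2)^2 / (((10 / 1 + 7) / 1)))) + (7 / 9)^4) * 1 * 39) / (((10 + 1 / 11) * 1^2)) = 198829631 / 242757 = 819.05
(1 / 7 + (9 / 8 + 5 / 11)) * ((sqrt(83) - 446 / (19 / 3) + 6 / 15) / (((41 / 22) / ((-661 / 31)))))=1166296823 / 845215 - 701321 * sqrt(83) / 35588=1200.35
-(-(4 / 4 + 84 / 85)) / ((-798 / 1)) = -169 / 67830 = -0.00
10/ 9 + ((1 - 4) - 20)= -197/ 9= -21.89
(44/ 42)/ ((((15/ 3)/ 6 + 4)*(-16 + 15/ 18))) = -264/ 18473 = -0.01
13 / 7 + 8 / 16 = 33 / 14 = 2.36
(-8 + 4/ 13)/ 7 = -100/ 91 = -1.10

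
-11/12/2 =-11/24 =-0.46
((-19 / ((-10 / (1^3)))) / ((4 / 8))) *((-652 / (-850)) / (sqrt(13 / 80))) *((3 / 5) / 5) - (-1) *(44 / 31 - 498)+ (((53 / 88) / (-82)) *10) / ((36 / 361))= -2002461487 / 4026528+ 74328 *sqrt(65) / 690625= -496.45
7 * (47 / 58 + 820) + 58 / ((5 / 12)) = 1706613 / 290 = 5884.87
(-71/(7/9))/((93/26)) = -25.52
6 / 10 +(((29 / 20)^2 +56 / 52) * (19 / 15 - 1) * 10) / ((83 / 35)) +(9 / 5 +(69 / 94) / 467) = 707745066 / 118414855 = 5.98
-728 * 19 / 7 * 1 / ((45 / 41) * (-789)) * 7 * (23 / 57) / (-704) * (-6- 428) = 3.97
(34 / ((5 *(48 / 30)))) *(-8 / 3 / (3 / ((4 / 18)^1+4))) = -15.95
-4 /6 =-2 /3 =-0.67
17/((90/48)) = 136/15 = 9.07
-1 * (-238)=238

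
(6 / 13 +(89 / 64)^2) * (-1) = -127549 / 53248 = -2.40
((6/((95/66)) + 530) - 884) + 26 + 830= 48086/95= 506.17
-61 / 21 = -2.90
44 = 44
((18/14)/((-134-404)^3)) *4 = -9/272511526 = -0.00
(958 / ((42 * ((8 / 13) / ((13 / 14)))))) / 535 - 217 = -272974489 / 1258320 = -216.94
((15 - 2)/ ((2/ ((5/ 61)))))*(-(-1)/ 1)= 65/ 122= 0.53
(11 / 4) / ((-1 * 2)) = -11 / 8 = -1.38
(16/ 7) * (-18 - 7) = -400/ 7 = -57.14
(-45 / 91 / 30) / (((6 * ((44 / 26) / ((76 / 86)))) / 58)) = -551 / 6622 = -0.08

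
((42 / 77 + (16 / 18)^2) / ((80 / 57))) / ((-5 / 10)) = -2261 / 1188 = -1.90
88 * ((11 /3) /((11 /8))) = 704 /3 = 234.67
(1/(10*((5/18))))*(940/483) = 564/805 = 0.70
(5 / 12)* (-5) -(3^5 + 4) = -2989 / 12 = -249.08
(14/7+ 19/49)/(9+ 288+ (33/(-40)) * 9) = 40/4851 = 0.01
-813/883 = -0.92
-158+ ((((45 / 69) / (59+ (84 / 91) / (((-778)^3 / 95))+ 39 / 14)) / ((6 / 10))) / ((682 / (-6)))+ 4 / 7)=-572100726054094421 / 3634030077376391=-157.43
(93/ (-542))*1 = -93/ 542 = -0.17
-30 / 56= -15 / 28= -0.54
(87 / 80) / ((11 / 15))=261 / 176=1.48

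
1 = 1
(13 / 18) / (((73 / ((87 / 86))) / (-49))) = -18473 / 37668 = -0.49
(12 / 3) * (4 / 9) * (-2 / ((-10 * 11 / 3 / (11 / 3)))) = 16 / 45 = 0.36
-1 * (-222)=222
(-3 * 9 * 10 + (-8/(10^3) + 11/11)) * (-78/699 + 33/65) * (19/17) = -225454418/1893125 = -119.09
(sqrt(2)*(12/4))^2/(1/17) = 306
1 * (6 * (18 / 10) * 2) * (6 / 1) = 648 / 5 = 129.60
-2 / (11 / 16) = -32 / 11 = -2.91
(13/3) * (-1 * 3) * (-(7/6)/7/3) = 13/18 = 0.72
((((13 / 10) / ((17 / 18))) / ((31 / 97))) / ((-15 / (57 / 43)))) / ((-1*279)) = 23959 / 17562275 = 0.00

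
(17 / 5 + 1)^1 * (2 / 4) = 11 / 5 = 2.20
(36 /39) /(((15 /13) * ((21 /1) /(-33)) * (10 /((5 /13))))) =-22 /455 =-0.05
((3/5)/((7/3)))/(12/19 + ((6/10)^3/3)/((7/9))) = 1425/4013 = 0.36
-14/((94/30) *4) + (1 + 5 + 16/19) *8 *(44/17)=4267525/30362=140.55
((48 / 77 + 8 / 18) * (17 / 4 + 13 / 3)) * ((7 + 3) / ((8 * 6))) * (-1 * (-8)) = 95275 / 6237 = 15.28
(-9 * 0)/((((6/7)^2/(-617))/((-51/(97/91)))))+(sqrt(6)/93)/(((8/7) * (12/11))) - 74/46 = -37/23+77 * sqrt(6)/8928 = -1.59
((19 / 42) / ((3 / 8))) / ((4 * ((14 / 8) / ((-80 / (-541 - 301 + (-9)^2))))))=6080 / 335601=0.02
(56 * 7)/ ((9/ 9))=392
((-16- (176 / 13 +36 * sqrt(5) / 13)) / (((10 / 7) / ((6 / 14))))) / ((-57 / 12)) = 216 * sqrt(5) / 1235 +2304 / 1235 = 2.26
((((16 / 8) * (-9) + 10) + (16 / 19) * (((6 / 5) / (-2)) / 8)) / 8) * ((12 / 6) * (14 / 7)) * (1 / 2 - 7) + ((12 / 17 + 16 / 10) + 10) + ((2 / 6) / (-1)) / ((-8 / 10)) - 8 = 599381 / 19380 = 30.93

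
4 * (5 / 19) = 20 / 19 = 1.05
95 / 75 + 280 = 4219 / 15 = 281.27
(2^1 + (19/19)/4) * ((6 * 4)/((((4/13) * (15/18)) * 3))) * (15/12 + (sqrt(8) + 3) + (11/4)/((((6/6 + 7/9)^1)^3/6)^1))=702 * sqrt(2)/5 + 20664423/40960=703.06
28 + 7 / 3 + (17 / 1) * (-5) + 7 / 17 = -2767 / 51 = -54.25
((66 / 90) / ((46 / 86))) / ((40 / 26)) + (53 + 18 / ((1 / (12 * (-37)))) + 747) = -49618651 / 6900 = -7191.11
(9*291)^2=6859161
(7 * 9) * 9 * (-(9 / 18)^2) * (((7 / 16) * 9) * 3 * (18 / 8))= -964467 / 256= -3767.45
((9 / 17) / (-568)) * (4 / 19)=-9 / 45866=-0.00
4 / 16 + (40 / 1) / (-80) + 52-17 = 139 / 4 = 34.75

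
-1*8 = -8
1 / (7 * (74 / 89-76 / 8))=-178 / 10801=-0.02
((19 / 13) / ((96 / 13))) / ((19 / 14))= 0.15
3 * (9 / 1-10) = -3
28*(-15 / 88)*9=-945 / 22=-42.95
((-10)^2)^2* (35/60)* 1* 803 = 14052500/3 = 4684166.67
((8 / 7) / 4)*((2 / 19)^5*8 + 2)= 9904908 / 17332693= 0.57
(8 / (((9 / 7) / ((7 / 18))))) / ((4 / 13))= 637 / 81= 7.86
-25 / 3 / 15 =-5 / 9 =-0.56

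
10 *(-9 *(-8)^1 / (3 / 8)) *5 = 9600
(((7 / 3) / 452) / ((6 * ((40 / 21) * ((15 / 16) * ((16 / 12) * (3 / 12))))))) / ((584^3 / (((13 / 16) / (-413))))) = -91 / 6373973210726400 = -0.00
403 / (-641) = -403 / 641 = -0.63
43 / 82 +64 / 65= 8043 / 5330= 1.51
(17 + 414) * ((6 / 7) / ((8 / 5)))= 6465 / 28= 230.89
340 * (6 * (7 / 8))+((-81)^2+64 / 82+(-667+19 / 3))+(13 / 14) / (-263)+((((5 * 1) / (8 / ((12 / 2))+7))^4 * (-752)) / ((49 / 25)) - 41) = 601972713749 / 79255050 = 7595.39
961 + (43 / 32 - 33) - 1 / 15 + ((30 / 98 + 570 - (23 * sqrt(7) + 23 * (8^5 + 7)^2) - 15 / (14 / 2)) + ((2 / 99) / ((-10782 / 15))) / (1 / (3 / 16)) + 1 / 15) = -2297318901189196099 / 92983968 - 23 * sqrt(7) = -24706612938.35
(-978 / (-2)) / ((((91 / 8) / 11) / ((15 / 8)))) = 80685 / 91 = 886.65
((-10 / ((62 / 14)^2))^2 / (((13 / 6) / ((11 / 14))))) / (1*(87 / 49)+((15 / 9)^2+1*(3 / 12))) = 1996671600 / 101724914629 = 0.02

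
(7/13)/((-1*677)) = -7/8801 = -0.00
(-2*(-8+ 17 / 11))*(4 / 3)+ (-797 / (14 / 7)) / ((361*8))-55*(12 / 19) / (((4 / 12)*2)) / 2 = -1711373 / 190608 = -8.98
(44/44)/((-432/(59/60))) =-59/25920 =-0.00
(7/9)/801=7/7209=0.00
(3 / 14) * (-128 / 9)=-64 / 21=-3.05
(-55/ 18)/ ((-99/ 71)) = 355/ 162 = 2.19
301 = 301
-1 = -1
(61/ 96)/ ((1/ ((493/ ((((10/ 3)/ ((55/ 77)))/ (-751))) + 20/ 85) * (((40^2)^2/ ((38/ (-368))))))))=8477414019520000/ 6783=1249803039882.06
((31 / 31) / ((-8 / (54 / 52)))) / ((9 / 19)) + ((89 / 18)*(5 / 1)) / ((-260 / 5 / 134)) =-119773 / 1872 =-63.98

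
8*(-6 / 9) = -16 / 3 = -5.33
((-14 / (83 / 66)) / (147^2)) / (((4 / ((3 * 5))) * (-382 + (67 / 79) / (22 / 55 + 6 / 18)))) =47795 / 9421900957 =0.00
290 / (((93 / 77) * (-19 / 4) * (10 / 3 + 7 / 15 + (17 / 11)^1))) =-350900 / 37107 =-9.46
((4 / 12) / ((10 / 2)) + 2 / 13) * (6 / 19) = 86 / 1235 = 0.07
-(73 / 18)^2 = -5329 / 324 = -16.45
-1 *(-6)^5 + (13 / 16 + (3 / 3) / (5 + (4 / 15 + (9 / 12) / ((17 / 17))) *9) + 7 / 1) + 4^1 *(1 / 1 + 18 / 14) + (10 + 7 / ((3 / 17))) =745745963 / 95088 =7842.69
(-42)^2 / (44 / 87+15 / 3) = 320.39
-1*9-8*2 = -25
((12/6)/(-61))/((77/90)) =-180/4697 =-0.04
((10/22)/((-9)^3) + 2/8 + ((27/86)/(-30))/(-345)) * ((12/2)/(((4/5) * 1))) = 49449833/26435970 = 1.87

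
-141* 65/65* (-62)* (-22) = -192324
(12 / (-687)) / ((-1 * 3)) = 4 / 687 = 0.01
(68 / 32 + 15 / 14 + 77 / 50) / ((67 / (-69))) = -457539 / 93800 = -4.88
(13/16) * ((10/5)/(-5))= -13/40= -0.32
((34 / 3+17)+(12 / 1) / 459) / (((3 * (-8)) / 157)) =-681223 / 3672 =-185.52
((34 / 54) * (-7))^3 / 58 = -1685159 / 1141614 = -1.48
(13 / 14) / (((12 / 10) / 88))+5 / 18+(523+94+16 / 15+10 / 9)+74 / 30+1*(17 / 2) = 220033 / 315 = 698.52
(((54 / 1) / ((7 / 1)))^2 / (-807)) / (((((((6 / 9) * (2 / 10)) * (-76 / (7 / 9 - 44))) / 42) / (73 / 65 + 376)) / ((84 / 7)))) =-27805684212 / 465101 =-59784.18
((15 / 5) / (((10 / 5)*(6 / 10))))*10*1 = 25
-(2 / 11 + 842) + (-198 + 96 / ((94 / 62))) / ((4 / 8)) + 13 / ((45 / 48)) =-8512484 / 7755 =-1097.68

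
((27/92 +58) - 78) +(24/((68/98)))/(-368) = -7742/391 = -19.80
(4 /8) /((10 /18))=9 /10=0.90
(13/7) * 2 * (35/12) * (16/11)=520/33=15.76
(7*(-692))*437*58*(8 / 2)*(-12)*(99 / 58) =10059166656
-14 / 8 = -1.75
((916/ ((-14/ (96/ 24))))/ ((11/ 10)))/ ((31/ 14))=-36640/ 341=-107.45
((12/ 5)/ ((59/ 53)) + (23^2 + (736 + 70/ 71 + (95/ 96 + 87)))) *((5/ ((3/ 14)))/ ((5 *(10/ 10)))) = 19087604137/ 3016080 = 6328.61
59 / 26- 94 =-2385 / 26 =-91.73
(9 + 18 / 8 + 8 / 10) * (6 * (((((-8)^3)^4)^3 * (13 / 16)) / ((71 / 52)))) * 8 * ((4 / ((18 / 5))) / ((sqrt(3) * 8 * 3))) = 3304329042988515538787790390512582656 * sqrt(3) / 1917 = 2985532492113486590291537000000000.00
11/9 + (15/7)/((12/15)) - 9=-1285/252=-5.10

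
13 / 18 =0.72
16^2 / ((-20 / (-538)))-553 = 31667 / 5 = 6333.40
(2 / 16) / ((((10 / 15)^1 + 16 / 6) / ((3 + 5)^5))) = 6144 / 5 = 1228.80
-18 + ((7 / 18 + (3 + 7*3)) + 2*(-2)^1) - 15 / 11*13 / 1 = -15.34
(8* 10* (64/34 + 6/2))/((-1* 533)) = -6640/9061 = -0.73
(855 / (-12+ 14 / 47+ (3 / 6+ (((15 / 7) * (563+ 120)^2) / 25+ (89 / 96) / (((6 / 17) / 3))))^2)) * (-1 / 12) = -151224192000 / 3394748932894504727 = -0.00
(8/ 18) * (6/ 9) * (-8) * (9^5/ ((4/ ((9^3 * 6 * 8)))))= -1224440064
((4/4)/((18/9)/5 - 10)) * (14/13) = -35/312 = -0.11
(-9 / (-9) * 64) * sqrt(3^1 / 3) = 64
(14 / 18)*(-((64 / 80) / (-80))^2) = -7 / 90000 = -0.00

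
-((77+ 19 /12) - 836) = 9089 /12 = 757.42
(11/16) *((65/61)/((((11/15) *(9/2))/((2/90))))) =65/13176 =0.00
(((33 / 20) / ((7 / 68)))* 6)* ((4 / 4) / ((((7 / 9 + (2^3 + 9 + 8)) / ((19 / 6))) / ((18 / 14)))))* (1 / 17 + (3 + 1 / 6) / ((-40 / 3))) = -12341241 / 4547200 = -2.71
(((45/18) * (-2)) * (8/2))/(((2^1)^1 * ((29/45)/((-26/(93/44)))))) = 171600/899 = 190.88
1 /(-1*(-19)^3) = 1 /6859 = 0.00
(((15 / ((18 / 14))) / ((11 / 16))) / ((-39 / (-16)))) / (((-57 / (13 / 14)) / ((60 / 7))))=-12800 / 13167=-0.97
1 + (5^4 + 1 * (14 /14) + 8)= 635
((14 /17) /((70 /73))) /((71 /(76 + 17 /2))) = 12337 /12070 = 1.02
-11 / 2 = -5.50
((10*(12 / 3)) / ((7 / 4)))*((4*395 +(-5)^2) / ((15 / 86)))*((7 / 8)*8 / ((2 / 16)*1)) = 11778560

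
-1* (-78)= 78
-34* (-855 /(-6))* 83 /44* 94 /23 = -18900345 /506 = -37352.46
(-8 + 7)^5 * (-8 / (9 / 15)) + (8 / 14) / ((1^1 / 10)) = 400 / 21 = 19.05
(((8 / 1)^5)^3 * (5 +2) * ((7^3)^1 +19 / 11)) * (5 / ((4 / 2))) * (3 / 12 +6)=14592718323843072000 / 11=1326610756713006545.45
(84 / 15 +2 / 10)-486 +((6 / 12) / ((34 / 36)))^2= -693484 / 1445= -479.92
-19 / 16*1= -1.19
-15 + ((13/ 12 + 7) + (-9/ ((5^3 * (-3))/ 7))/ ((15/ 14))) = -50699/ 7500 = -6.76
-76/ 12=-6.33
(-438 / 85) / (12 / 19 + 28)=-0.18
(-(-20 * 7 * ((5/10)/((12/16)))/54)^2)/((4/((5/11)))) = -24500/72171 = -0.34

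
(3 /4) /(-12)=-1 /16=-0.06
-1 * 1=-1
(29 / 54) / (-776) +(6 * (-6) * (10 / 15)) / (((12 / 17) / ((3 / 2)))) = -2137133 / 41904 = -51.00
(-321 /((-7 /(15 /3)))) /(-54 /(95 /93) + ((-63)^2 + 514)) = 152475 /2946041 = 0.05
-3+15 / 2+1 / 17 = 155 / 34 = 4.56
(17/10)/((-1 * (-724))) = 0.00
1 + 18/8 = 13/4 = 3.25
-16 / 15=-1.07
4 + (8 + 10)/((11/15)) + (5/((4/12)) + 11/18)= 44.16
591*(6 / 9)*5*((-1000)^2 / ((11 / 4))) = 7880000000 / 11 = 716363636.36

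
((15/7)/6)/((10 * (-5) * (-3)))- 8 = -3359/420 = -8.00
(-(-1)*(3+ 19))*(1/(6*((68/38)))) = 209/102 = 2.05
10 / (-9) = -10 / 9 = -1.11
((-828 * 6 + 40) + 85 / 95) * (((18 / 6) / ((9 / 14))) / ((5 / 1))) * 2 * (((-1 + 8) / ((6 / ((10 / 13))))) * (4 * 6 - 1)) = -189840.94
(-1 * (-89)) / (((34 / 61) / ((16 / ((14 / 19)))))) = 412604 / 119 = 3467.26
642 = 642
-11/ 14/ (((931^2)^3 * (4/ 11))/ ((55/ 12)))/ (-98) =6655/ 42883817056696069398336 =0.00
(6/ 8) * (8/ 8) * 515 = 1545/ 4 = 386.25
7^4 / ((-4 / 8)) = -4802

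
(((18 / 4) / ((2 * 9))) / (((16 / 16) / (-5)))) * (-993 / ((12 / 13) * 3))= 21515 / 48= 448.23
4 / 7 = 0.57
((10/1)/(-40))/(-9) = 1/36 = 0.03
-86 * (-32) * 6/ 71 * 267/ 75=1469568/ 1775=827.93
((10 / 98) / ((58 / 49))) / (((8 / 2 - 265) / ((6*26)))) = -130 / 2523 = -0.05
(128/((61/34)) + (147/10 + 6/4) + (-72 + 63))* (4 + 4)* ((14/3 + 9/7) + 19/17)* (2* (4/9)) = 3869756416/979965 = 3948.87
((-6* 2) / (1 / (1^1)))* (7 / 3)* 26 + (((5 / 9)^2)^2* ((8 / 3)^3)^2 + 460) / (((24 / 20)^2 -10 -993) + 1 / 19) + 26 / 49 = -20290402348684471 / 27872852289849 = -727.96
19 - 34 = -15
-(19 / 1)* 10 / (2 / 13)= -1235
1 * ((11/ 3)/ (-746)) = -11/ 2238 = -0.00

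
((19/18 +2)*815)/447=5.57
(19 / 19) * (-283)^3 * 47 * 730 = -777642565970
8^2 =64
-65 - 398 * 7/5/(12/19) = -28417/30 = -947.23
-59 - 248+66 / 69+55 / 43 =-304.76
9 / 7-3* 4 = -75 / 7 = -10.71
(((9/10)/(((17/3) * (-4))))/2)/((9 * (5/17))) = -3/400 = -0.01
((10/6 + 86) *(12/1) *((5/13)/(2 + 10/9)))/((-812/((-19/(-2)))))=-224865/147784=-1.52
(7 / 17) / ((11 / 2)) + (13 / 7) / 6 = 3019 / 7854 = 0.38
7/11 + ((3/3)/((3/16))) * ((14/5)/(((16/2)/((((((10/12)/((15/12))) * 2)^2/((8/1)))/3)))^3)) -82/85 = -36254777/110421630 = -0.33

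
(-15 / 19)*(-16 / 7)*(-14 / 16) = -30 / 19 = -1.58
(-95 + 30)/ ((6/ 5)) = -325/ 6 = -54.17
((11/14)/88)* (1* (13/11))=13/1232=0.01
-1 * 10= -10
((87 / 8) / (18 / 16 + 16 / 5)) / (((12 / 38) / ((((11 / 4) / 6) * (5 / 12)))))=1.52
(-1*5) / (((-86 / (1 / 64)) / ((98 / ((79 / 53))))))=12985 / 217408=0.06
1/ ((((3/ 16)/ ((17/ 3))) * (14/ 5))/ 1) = 680/ 63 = 10.79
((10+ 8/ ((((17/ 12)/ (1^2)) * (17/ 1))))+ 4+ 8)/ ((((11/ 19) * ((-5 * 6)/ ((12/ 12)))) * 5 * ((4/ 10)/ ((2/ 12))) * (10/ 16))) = -0.17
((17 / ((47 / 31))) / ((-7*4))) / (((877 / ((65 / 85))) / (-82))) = 16523 / 577066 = 0.03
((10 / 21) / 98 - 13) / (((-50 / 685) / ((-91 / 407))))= -11907766 / 299145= -39.81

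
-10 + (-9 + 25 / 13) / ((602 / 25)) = -10.29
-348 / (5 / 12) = -4176 / 5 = -835.20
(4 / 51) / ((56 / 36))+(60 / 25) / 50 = 1464 / 14875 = 0.10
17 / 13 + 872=11353 / 13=873.31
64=64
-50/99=-0.51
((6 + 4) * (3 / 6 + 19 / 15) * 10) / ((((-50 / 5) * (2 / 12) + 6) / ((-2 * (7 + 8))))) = -15900 / 13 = -1223.08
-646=-646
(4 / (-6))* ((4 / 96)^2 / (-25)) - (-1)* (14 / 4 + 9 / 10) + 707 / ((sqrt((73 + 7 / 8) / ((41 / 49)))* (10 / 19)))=95041 / 21600 + 1919* sqrt(48462) / 2955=147.36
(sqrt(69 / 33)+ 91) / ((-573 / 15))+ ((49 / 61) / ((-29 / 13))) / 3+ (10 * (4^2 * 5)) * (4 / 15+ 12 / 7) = 11226858656 / 7095459 - 5 * sqrt(253) / 2101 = 1582.22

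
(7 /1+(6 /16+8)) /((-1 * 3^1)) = -41 /8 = -5.12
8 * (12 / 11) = 96 / 11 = 8.73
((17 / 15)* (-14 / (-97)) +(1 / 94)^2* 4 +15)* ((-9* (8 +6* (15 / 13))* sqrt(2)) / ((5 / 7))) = -2047022124* sqrt(2) / 717925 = -4032.35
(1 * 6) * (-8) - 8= -56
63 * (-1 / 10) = -63 / 10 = -6.30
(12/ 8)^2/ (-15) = -3/ 20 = -0.15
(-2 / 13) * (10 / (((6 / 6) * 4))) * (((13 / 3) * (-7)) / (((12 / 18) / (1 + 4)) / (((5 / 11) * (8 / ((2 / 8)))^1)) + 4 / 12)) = 14000 / 411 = 34.06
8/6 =4/3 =1.33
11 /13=0.85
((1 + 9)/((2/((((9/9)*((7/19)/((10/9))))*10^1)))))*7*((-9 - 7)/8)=-232.11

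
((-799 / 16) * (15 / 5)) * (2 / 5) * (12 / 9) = -799 / 10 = -79.90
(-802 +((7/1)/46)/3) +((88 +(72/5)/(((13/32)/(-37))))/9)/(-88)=-800.40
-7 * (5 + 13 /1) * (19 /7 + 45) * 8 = -48096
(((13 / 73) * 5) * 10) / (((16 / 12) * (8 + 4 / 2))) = 195 / 292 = 0.67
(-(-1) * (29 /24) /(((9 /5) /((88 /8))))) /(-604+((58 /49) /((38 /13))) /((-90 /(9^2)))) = -7424725 /607676364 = -0.01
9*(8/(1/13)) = 936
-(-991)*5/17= 4955/17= 291.47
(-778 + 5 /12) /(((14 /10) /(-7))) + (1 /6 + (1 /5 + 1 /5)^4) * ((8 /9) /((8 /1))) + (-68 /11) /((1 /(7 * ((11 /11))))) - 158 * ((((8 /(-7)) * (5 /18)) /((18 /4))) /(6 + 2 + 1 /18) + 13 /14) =3699.33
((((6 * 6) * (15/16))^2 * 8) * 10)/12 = 30375/4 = 7593.75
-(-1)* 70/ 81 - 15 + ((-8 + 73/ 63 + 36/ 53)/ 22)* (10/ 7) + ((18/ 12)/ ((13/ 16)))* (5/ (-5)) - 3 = -583033571/ 30081051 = -19.38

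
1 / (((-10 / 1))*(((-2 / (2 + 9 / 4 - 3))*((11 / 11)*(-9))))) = -1 / 144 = -0.01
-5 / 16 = -0.31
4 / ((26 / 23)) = 46 / 13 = 3.54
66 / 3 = 22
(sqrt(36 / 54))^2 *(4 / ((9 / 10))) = 80 / 27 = 2.96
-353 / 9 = -39.22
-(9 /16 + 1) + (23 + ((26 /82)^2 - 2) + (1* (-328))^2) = 2894104759 /26896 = 107603.54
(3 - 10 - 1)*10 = -80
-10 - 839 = -849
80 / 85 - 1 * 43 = -715 / 17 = -42.06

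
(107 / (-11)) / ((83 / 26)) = -2782 / 913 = -3.05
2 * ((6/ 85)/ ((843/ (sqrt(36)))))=24/ 23885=0.00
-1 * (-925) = 925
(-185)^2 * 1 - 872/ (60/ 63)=166547/ 5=33309.40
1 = 1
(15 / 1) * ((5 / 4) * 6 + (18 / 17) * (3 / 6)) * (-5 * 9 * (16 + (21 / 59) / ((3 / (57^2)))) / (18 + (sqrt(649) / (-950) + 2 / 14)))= -120110.86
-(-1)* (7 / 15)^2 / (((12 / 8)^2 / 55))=2156 / 405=5.32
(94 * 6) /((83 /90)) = 50760 /83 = 611.57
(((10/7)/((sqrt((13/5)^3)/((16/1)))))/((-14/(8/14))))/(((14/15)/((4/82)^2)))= -48000 * sqrt(65)/682097689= -0.00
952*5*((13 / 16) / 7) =1105 / 2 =552.50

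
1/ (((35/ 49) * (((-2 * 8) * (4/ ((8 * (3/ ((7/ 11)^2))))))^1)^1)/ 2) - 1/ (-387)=-140341/ 54180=-2.59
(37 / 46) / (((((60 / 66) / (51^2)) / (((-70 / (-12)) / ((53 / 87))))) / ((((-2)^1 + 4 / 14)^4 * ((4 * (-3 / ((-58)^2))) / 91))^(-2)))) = 806208525175445891407909 / 4193181499392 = 192266546366.37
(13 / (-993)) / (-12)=13 / 11916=0.00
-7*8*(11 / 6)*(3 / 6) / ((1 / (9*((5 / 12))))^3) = -86625 / 32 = -2707.03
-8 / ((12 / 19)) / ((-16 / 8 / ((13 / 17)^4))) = 542659 / 250563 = 2.17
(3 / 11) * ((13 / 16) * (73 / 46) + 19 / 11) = 73269 / 89056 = 0.82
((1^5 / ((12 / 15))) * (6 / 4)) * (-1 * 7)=-105 / 8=-13.12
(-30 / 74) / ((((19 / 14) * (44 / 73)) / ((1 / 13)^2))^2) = -3916815 / 184640810068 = -0.00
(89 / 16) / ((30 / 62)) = 2759 / 240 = 11.50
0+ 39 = 39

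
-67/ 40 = -1.68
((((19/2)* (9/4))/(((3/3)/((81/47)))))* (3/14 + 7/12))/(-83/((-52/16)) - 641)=-0.05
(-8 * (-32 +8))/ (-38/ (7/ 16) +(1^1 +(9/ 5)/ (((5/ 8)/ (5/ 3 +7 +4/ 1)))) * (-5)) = -0.70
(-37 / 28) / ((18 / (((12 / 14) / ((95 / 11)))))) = -407 / 55860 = -0.01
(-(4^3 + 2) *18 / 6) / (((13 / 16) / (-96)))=23394.46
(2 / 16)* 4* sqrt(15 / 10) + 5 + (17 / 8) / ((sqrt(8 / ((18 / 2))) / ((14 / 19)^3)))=6.51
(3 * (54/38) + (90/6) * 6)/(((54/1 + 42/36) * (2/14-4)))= -2786/6289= -0.44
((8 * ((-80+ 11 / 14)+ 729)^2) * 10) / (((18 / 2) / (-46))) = -76134976280 / 441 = -172641669.57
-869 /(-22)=79 /2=39.50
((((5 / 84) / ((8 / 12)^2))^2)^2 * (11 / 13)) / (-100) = -22275 / 8182300672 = -0.00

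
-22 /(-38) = 11 /19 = 0.58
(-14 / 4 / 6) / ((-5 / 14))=49 / 30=1.63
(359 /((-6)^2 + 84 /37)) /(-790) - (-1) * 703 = 786390637 /1118640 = 702.99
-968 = -968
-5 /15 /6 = -1 /18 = -0.06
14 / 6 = 7 / 3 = 2.33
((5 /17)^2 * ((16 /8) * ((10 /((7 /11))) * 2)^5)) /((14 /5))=64420400000000 /34000561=1894686.38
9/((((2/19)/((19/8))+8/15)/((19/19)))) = 48735/3128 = 15.58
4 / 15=0.27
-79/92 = -0.86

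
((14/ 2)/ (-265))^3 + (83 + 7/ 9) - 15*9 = -8579040212/ 167486625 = -51.22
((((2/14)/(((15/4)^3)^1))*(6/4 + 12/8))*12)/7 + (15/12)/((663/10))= 88759/2707250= 0.03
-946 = -946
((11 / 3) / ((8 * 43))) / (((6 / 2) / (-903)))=-77 / 24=-3.21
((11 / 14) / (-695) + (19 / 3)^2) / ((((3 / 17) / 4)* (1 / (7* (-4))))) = -25456.47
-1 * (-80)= 80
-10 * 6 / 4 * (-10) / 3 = 50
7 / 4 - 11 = -37 / 4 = -9.25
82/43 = 1.91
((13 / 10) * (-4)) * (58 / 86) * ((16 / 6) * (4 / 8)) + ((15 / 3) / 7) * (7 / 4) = -8839 / 2580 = -3.43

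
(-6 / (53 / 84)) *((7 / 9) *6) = -2352 / 53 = -44.38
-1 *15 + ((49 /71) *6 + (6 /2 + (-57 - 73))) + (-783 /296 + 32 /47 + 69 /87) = -139.03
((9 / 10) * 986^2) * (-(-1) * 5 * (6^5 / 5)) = 34019082432 / 5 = 6803816486.40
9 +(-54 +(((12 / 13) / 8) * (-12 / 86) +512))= 261044 / 559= 466.98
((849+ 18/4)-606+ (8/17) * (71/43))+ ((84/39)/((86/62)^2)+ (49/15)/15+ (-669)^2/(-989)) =-858231458659/4229310150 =-202.92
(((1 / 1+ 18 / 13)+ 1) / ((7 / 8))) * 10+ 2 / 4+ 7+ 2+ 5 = 9679 / 182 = 53.18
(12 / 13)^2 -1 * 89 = -14897 / 169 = -88.15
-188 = -188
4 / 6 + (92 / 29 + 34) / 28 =347 / 174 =1.99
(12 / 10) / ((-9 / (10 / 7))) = -4 / 21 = -0.19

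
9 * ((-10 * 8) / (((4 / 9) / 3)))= -4860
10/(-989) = -10/989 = -0.01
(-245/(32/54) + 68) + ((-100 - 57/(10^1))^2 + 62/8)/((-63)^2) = -342.62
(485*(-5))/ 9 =-2425/ 9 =-269.44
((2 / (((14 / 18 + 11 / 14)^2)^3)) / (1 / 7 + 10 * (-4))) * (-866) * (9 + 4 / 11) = 555218481070487808 / 19932039353412989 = 27.86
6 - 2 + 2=6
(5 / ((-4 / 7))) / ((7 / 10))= -12.50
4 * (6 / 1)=24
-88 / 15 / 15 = -88 / 225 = -0.39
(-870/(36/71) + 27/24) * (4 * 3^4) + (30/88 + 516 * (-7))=-24603795/44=-559177.16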